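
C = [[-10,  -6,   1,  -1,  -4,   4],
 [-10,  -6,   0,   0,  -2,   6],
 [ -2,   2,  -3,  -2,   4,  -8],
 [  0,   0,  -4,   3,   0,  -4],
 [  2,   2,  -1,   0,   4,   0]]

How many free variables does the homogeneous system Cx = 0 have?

Row reduce to echelon form.
R2 ← R2 − R1: [0, 0, -1, 1, 2, 2]
R3 ← R3 − (1/5)·R1: [0, 16/5, -16/5, -9/5, 24/5, -44/5]
R5 ← R5 + (1/5)·R1: [0, 4/5, -4/5, -1/5, 16/5, 4/5]
Swap R2 ↔ R3
R5 ← R5 − (1/4)·R2: [0, 0, 0, 1/4, 2, 3]
R4 ← R4 − (4)·R3: [0, 0, 0, -1, -8, -12]
R5 ← R5 + (1/4)·R4: [0, 0, 0, 0, 0, 0]
4 nonzero rows, so rank(C) = 4.
C has 6 columns; by rank–nullity, nullity = 6 − 4 = 2.

2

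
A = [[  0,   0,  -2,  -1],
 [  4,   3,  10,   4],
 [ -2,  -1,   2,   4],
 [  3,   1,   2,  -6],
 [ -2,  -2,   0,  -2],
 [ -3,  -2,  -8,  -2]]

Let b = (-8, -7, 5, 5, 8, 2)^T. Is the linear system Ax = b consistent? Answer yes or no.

Row reduce the augmented matrix [A | b].
Swap R1 ↔ R2
R3 ← R3 + (1/2)·R1: [0, 1/2, 7, 6, 3/2]
R4 ← R4 − (3/4)·R1: [0, -5/4, -11/2, -9, 41/4]
R5 ← R5 + (1/2)·R1: [0, -1/2, 5, 0, 9/2]
R6 ← R6 + (3/4)·R1: [0, 1/4, -1/2, 1, -13/4]
Swap R2 ↔ R3
R4 ← R4 + (5/2)·R2: [0, 0, 12, 6, 14]
R5 ← R5 + R2: [0, 0, 12, 6, 6]
R6 ← R6 − (1/2)·R2: [0, 0, -4, -2, -4]
R4 ← R4 + (6)·R3: [0, 0, 0, 0, -34]
R5 ← R5 + (6)·R3: [0, 0, 0, 0, -42]
R6 ← R6 − (2)·R3: [0, 0, 0, 0, 12]
R5 ← R5 − (21/17)·R4: [0, 0, 0, 0, 0]
R6 ← R6 + (6/17)·R4: [0, 0, 0, 0, 0]
The echelon form has 4 nonzero rows; the last pivot sits in the augmented column, so rank(A) = 3 but rank([A|b]) = 4.
Since the ranks differ, the system is inconsistent.

no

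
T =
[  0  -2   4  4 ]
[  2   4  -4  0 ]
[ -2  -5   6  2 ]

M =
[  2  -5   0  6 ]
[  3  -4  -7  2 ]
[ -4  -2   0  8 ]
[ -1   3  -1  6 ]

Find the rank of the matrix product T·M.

First compute TM:
[[-26,  12,  10,  52],
 [ 32, -18, -28, -12],
 [-45,  24,  33,  38]]
Now row reduce the product.
R2 ← R2 + (16/13)·R1: [0, -42/13, -204/13, 52]
R3 ← R3 − (45/26)·R1: [0, 42/13, 204/13, -52]
R3 ← R3 + R2: [0, 0, 0, 0]
2 nonzero rows, so rank(TM) = 2.

2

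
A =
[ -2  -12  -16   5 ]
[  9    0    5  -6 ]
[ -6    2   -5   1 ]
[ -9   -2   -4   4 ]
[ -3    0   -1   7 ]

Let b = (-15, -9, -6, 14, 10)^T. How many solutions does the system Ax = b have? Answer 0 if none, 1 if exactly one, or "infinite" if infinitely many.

1

Row reduce the augmented matrix [A | b].
R2 ← R2 + (9/2)·R1: [0, -54, -67, 33/2, -153/2]
R3 ← R3 − (3)·R1: [0, 38, 43, -14, 39]
R4 ← R4 − (9/2)·R1: [0, 52, 68, -37/2, 163/2]
R5 ← R5 − (3/2)·R1: [0, 18, 23, -1/2, 65/2]
R3 ← R3 + (19/27)·R2: [0, 0, -112/27, -43/18, -89/6]
R4 ← R4 + (26/27)·R2: [0, 0, 94/27, -47/18, 47/6]
R5 ← R5 + (1/3)·R2: [0, 0, 2/3, 5, 7]
R4 ← R4 + (47/56)·R3: [0, 0, 0, -517/112, -517/112]
R5 ← R5 + (9/56)·R3: [0, 0, 0, 517/112, 517/112]
R5 ← R5 + R4: [0, 0, 0, 0, 0]
The echelon form has 4 nonzero rows, and every pivot lies in the first 4 columns, so rank(A) = rank([A|b]) = 4.
The system is consistent.
rank = 4 = number of unknowns, so the solution is unique.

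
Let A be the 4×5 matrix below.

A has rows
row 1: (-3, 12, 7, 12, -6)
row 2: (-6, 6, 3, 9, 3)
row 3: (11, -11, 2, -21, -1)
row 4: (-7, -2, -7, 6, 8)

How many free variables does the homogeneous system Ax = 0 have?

2

Row reduce to echelon form.
R2 ← R2 − (2)·R1: [0, -18, -11, -15, 15]
R3 ← R3 + (11/3)·R1: [0, 33, 83/3, 23, -23]
R4 ← R4 − (7/3)·R1: [0, -30, -70/3, -22, 22]
R3 ← R3 + (11/6)·R2: [0, 0, 15/2, -9/2, 9/2]
R4 ← R4 − (5/3)·R2: [0, 0, -5, 3, -3]
R4 ← R4 + (2/3)·R3: [0, 0, 0, 0, 0]
3 nonzero rows, so rank(A) = 3.
A has 5 columns; by rank–nullity, nullity = 5 − 3 = 2.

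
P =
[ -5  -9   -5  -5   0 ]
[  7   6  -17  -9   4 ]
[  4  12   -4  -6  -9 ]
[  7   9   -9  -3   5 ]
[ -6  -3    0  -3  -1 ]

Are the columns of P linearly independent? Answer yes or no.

Row reduce P to echelon form.
R2 ← R2 + (7/5)·R1: [0, -33/5, -24, -16, 4]
R3 ← R3 + (4/5)·R1: [0, 24/5, -8, -10, -9]
R4 ← R4 + (7/5)·R1: [0, -18/5, -16, -10, 5]
R5 ← R5 − (6/5)·R1: [0, 39/5, 6, 3, -1]
R3 ← R3 + (8/11)·R2: [0, 0, -280/11, -238/11, -67/11]
R4 ← R4 − (6/11)·R2: [0, 0, -32/11, -14/11, 31/11]
R5 ← R5 + (13/11)·R2: [0, 0, -246/11, -175/11, 41/11]
R4 ← R4 − (4/35)·R3: [0, 0, 0, 6/5, 123/35]
R5 ← R5 − (123/140)·R3: [0, 0, 0, 31/10, 1271/140]
R5 ← R5 − (31/12)·R4: [0, 0, 0, 0, 0]
4 pivots among 5 columns.
Only 4 < 5 pivot columns, so the columns are linearly dependent.

no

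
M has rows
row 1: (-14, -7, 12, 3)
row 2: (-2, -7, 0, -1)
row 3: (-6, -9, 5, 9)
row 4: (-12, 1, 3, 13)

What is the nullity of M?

Row reduce to echelon form.
R2 ← R2 − (1/7)·R1: [0, -6, -12/7, -10/7]
R3 ← R3 − (3/7)·R1: [0, -6, -1/7, 54/7]
R4 ← R4 − (6/7)·R1: [0, 7, -51/7, 73/7]
R3 ← R3 − R2: [0, 0, 11/7, 64/7]
R4 ← R4 + (7/6)·R2: [0, 0, -65/7, 184/21]
R4 ← R4 + (65/11)·R3: [0, 0, 0, 2072/33]
4 nonzero rows, so rank(M) = 4.
M has 4 columns; by rank–nullity, nullity = 4 − 4 = 0.

0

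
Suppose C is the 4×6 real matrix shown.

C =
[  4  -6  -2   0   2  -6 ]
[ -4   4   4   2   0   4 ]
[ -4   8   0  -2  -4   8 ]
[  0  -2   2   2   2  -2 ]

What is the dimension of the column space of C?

Row reduce to echelon form.
R2 ← R2 + R1: [0, -2, 2, 2, 2, -2]
R3 ← R3 + R1: [0, 2, -2, -2, -2, 2]
R3 ← R3 + R2: [0, 0, 0, 0, 0, 0]
R4 ← R4 − R2: [0, 0, 0, 0, 0, 0]
Echelon form has 2 nonzero rows, so rank(C) = 2.
The column space has dimension equal to the rank: 2.

2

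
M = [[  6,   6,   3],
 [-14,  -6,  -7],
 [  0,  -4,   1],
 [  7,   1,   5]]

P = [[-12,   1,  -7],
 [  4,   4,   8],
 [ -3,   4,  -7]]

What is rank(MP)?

First compute MP:
[[-57,  42, -15],
 [165, -66,  99],
 [-19, -12, -39],
 [-95,  31, -76]]
Now row reduce the product.
R2 ← R2 + (55/19)·R1: [0, 1056/19, 1056/19]
R3 ← R3 − (1/3)·R1: [0, -26, -34]
R4 ← R4 − (5/3)·R1: [0, -39, -51]
R3 ← R3 + (247/528)·R2: [0, 0, -8]
R4 ← R4 + (247/352)·R2: [0, 0, -12]
R4 ← R4 − (3/2)·R3: [0, 0, 0]
3 nonzero rows, so rank(MP) = 3.

3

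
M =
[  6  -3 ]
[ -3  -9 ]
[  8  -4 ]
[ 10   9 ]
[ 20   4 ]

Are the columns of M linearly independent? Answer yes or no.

yes

Row reduce M to echelon form.
R2 ← R2 + (1/2)·R1: [0, -21/2]
R3 ← R3 − (4/3)·R1: [0, 0]
R4 ← R4 − (5/3)·R1: [0, 14]
R5 ← R5 − (10/3)·R1: [0, 14]
R4 ← R4 + (4/3)·R2: [0, 0]
R5 ← R5 + (4/3)·R2: [0, 0]
2 pivots among 2 columns.
Every column is a pivot column, so the columns are linearly independent.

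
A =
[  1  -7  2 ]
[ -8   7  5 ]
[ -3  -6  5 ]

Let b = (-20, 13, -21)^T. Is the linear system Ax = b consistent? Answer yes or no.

Row reduce the augmented matrix [A | b].
R2 ← R2 + (8)·R1: [0, -49, 21, -147]
R3 ← R3 + (3)·R1: [0, -27, 11, -81]
R3 ← R3 − (27/49)·R2: [0, 0, -4/7, 0]
The echelon form has 3 nonzero rows, and every pivot lies in the first 3 columns, so rank(A) = rank([A|b]) = 3.
The system is consistent.

yes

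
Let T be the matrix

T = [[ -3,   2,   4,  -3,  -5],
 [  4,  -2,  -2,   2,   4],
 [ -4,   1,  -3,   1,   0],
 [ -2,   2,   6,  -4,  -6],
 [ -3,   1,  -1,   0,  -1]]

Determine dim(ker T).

3

Row reduce to echelon form.
R2 ← R2 + (4/3)·R1: [0, 2/3, 10/3, -2, -8/3]
R3 ← R3 − (4/3)·R1: [0, -5/3, -25/3, 5, 20/3]
R4 ← R4 − (2/3)·R1: [0, 2/3, 10/3, -2, -8/3]
R5 ← R5 − R1: [0, -1, -5, 3, 4]
R3 ← R3 + (5/2)·R2: [0, 0, 0, 0, 0]
R4 ← R4 − R2: [0, 0, 0, 0, 0]
R5 ← R5 + (3/2)·R2: [0, 0, 0, 0, 0]
2 nonzero rows, so rank(T) = 2.
T has 5 columns; by rank–nullity, nullity = 5 − 2 = 3.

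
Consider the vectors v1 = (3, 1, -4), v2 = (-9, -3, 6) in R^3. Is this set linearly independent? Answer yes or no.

yes

Form the matrix with these vectors as rows and row reduce.
R2 ← R2 + (3)·R1: [0, 0, -6]
2 nonzero rows, so the 2 vectors span a space of dimension 2.
Since 2 = 2, the vectors are linearly independent.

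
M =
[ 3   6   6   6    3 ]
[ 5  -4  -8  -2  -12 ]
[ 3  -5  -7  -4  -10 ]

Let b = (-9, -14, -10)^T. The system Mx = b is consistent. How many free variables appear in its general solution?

Row reduce the augmented matrix [M | b].
R2 ← R2 − (5/3)·R1: [0, -14, -18, -12, -17, 1]
R3 ← R3 − R1: [0, -11, -13, -10, -13, -1]
R3 ← R3 − (11/14)·R2: [0, 0, 8/7, -4/7, 5/14, -25/14]
The echelon form has 3 nonzero rows, and every pivot lies in the first 5 columns, so rank(M) = rank([M|b]) = 3.
The system is consistent.
Free variables = (unknowns) − (rank) = 5 − 3 = 2.

2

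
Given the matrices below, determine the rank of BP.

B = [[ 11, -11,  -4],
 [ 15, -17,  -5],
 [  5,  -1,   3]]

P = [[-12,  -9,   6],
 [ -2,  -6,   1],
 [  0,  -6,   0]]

2

First compute BP:
[[-110,  -9,  55],
 [-146,  -3,  73],
 [-58, -57,  29]]
Now row reduce the product.
R2 ← R2 − (73/55)·R1: [0, 492/55, 0]
R3 ← R3 − (29/55)·R1: [0, -2874/55, 0]
R3 ← R3 + (479/82)·R2: [0, 0, 0]
2 nonzero rows, so rank(BP) = 2.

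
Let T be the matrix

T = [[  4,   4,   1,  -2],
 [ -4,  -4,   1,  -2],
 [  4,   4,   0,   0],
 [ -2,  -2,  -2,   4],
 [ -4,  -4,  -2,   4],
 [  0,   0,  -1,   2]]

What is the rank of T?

Row reduce to echelon form.
R2 ← R2 + R1: [0, 0, 2, -4]
R3 ← R3 − R1: [0, 0, -1, 2]
R4 ← R4 + (1/2)·R1: [0, 0, -3/2, 3]
R5 ← R5 + R1: [0, 0, -1, 2]
R3 ← R3 + (1/2)·R2: [0, 0, 0, 0]
R4 ← R4 + (3/4)·R2: [0, 0, 0, 0]
R5 ← R5 + (1/2)·R2: [0, 0, 0, 0]
R6 ← R6 + (1/2)·R2: [0, 0, 0, 0]
Echelon form has 2 nonzero rows, so rank(T) = 2.

2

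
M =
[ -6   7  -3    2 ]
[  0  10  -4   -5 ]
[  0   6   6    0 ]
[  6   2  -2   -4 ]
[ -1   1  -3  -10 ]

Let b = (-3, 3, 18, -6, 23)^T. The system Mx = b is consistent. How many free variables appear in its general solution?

Row reduce the augmented matrix [M | b].
R4 ← R4 + R1: [0, 9, -5, -2, -9]
R5 ← R5 − (1/6)·R1: [0, -1/6, -5/2, -31/3, 47/2]
R3 ← R3 − (3/5)·R2: [0, 0, 42/5, 3, 81/5]
R4 ← R4 − (9/10)·R2: [0, 0, -7/5, 5/2, -117/10]
R5 ← R5 + (1/60)·R2: [0, 0, -77/30, -125/12, 471/20]
R4 ← R4 + (1/6)·R3: [0, 0, 0, 3, -9]
R5 ← R5 + (11/36)·R3: [0, 0, 0, -19/2, 57/2]
R5 ← R5 + (19/6)·R4: [0, 0, 0, 0, 0]
The echelon form has 4 nonzero rows, and every pivot lies in the first 4 columns, so rank(M) = rank([M|b]) = 4.
The system is consistent.
Free variables = (unknowns) − (rank) = 4 − 4 = 0.

0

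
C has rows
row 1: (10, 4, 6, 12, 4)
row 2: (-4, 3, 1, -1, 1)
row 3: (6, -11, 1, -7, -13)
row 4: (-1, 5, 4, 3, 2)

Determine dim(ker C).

2

Row reduce to echelon form.
R2 ← R2 + (2/5)·R1: [0, 23/5, 17/5, 19/5, 13/5]
R3 ← R3 − (3/5)·R1: [0, -67/5, -13/5, -71/5, -77/5]
R4 ← R4 + (1/10)·R1: [0, 27/5, 23/5, 21/5, 12/5]
R3 ← R3 + (67/23)·R2: [0, 0, 168/23, -72/23, -180/23]
R4 ← R4 − (27/23)·R2: [0, 0, 14/23, -6/23, -15/23]
R4 ← R4 − (1/12)·R3: [0, 0, 0, 0, 0]
3 nonzero rows, so rank(C) = 3.
C has 5 columns; by rank–nullity, nullity = 5 − 3 = 2.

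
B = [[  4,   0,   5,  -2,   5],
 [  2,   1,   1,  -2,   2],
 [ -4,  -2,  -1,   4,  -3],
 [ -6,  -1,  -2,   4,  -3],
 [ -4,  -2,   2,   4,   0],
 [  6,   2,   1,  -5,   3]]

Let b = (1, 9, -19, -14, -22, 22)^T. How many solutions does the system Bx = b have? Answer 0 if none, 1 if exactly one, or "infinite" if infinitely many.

infinite

Row reduce the augmented matrix [B | b].
R2 ← R2 − (1/2)·R1: [0, 1, -3/2, -1, -1/2, 17/2]
R3 ← R3 + R1: [0, -2, 4, 2, 2, -18]
R4 ← R4 + (3/2)·R1: [0, -1, 11/2, 1, 9/2, -25/2]
R5 ← R5 + R1: [0, -2, 7, 2, 5, -21]
R6 ← R6 − (3/2)·R1: [0, 2, -13/2, -2, -9/2, 41/2]
R3 ← R3 + (2)·R2: [0, 0, 1, 0, 1, -1]
R4 ← R4 + R2: [0, 0, 4, 0, 4, -4]
R5 ← R5 + (2)·R2: [0, 0, 4, 0, 4, -4]
R6 ← R6 − (2)·R2: [0, 0, -7/2, 0, -7/2, 7/2]
R4 ← R4 − (4)·R3: [0, 0, 0, 0, 0, 0]
R5 ← R5 − (4)·R3: [0, 0, 0, 0, 0, 0]
R6 ← R6 + (7/2)·R3: [0, 0, 0, 0, 0, 0]
The echelon form has 3 nonzero rows, and every pivot lies in the first 5 columns, so rank(B) = rank([B|b]) = 3.
The system is consistent.
rank = 3 < 5 unknowns, so there are infinitely many solutions.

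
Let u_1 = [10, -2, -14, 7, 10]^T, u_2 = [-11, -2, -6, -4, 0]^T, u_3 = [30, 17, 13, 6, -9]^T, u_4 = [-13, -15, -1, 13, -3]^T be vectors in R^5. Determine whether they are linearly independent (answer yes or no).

Form the matrix with these vectors as rows and row reduce.
R2 ← R2 + (11/10)·R1: [0, -21/5, -107/5, 37/10, 11]
R3 ← R3 − (3)·R1: [0, 23, 55, -15, -39]
R4 ← R4 + (13/10)·R1: [0, -88/5, -96/5, 221/10, 10]
R3 ← R3 + (115/21)·R2: [0, 0, -1306/21, 221/42, 446/21]
R4 ← R4 − (88/21)·R2: [0, 0, 1480/21, 277/42, -758/21]
R4 ← R4 + (740/653)·R3: [0, 0, 0, 16401/1306, -7854/653]
4 nonzero rows, so the 4 vectors span a space of dimension 4.
Since 4 = 4, the vectors are linearly independent.

yes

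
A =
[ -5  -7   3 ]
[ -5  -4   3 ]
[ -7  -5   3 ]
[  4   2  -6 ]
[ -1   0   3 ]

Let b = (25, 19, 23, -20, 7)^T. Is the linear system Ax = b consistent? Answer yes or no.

Row reduce the augmented matrix [A | b].
R2 ← R2 − R1: [0, 3, 0, -6]
R3 ← R3 − (7/5)·R1: [0, 24/5, -6/5, -12]
R4 ← R4 + (4/5)·R1: [0, -18/5, -18/5, 0]
R5 ← R5 − (1/5)·R1: [0, 7/5, 12/5, 2]
R3 ← R3 − (8/5)·R2: [0, 0, -6/5, -12/5]
R4 ← R4 + (6/5)·R2: [0, 0, -18/5, -36/5]
R5 ← R5 − (7/15)·R2: [0, 0, 12/5, 24/5]
R4 ← R4 − (3)·R3: [0, 0, 0, 0]
R5 ← R5 + (2)·R3: [0, 0, 0, 0]
The echelon form has 3 nonzero rows, and every pivot lies in the first 3 columns, so rank(A) = rank([A|b]) = 3.
The system is consistent.

yes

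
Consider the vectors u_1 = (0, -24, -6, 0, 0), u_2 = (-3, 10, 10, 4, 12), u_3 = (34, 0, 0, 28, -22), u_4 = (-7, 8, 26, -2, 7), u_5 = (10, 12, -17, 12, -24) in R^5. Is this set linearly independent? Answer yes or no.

yes

Form the matrix with these vectors as rows and row reduce.
Swap R1 ↔ R2
R3 ← R3 + (34/3)·R1: [0, 340/3, 340/3, 220/3, 114]
R4 ← R4 − (7/3)·R1: [0, -46/3, 8/3, -34/3, -21]
R5 ← R5 + (10/3)·R1: [0, 136/3, 49/3, 76/3, 16]
R3 ← R3 + (85/18)·R2: [0, 0, 85, 220/3, 114]
R4 ← R4 − (23/36)·R2: [0, 0, 13/2, -34/3, -21]
R5 ← R5 + (17/9)·R2: [0, 0, 5, 76/3, 16]
R4 ← R4 − (13/170)·R3: [0, 0, 0, -288/17, -2526/85]
R5 ← R5 − (1/17)·R3: [0, 0, 0, 1072/51, 158/17]
R5 ← R5 + (67/54)·R4: [0, 0, 0, 0, -1241/45]
5 nonzero rows, so the 5 vectors span a space of dimension 5.
Since 5 = 5, the vectors are linearly independent.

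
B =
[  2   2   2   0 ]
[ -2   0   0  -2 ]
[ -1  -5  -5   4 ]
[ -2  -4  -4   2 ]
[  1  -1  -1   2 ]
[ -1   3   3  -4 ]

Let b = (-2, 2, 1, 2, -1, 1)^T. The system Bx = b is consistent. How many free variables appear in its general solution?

Row reduce the augmented matrix [B | b].
R2 ← R2 + R1: [0, 2, 2, -2, 0]
R3 ← R3 + (1/2)·R1: [0, -4, -4, 4, 0]
R4 ← R4 + R1: [0, -2, -2, 2, 0]
R5 ← R5 − (1/2)·R1: [0, -2, -2, 2, 0]
R6 ← R6 + (1/2)·R1: [0, 4, 4, -4, 0]
R3 ← R3 + (2)·R2: [0, 0, 0, 0, 0]
R4 ← R4 + R2: [0, 0, 0, 0, 0]
R5 ← R5 + R2: [0, 0, 0, 0, 0]
R6 ← R6 − (2)·R2: [0, 0, 0, 0, 0]
The echelon form has 2 nonzero rows, and every pivot lies in the first 4 columns, so rank(B) = rank([B|b]) = 2.
The system is consistent.
Free variables = (unknowns) − (rank) = 4 − 2 = 2.

2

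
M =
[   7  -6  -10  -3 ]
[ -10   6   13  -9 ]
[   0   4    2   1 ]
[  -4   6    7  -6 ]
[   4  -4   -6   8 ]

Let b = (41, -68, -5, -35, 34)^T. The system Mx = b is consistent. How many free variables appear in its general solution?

Row reduce the augmented matrix [M | b].
R2 ← R2 + (10/7)·R1: [0, -18/7, -9/7, -93/7, -66/7]
R4 ← R4 + (4/7)·R1: [0, 18/7, 9/7, -54/7, -81/7]
R5 ← R5 − (4/7)·R1: [0, -4/7, -2/7, 68/7, 74/7]
R3 ← R3 + (14/9)·R2: [0, 0, 0, -59/3, -59/3]
R4 ← R4 + R2: [0, 0, 0, -21, -21]
R5 ← R5 − (2/9)·R2: [0, 0, 0, 38/3, 38/3]
R4 ← R4 − (63/59)·R3: [0, 0, 0, 0, 0]
R5 ← R5 + (38/59)·R3: [0, 0, 0, 0, 0]
The echelon form has 3 nonzero rows, and every pivot lies in the first 4 columns, so rank(M) = rank([M|b]) = 3.
The system is consistent.
Free variables = (unknowns) − (rank) = 4 − 3 = 1.

1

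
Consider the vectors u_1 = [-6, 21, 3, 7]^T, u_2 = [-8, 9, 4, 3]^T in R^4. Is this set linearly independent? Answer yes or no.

Form the matrix with these vectors as rows and row reduce.
R2 ← R2 − (4/3)·R1: [0, -19, 0, -19/3]
2 nonzero rows, so the 2 vectors span a space of dimension 2.
Since 2 = 2, the vectors are linearly independent.

yes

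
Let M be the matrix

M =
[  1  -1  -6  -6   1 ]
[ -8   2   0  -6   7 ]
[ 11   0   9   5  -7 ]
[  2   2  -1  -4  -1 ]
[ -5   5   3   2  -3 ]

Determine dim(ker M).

0

Row reduce to echelon form.
R2 ← R2 + (8)·R1: [0, -6, -48, -54, 15]
R3 ← R3 − (11)·R1: [0, 11, 75, 71, -18]
R4 ← R4 − (2)·R1: [0, 4, 11, 8, -3]
R5 ← R5 + (5)·R1: [0, 0, -27, -28, 2]
R3 ← R3 + (11/6)·R2: [0, 0, -13, -28, 19/2]
R4 ← R4 + (2/3)·R2: [0, 0, -21, -28, 7]
R4 ← R4 − (21/13)·R3: [0, 0, 0, 224/13, -217/26]
R5 ← R5 − (27/13)·R3: [0, 0, 0, 392/13, -461/26]
R5 ← R5 − (7/4)·R4: [0, 0, 0, 0, -25/8]
5 nonzero rows, so rank(M) = 5.
M has 5 columns; by rank–nullity, nullity = 5 − 5 = 0.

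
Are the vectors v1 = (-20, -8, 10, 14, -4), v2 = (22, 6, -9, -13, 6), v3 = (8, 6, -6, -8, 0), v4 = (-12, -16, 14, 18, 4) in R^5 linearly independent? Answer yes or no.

Form the matrix with these vectors as rows and row reduce.
R2 ← R2 + (11/10)·R1: [0, -14/5, 2, 12/5, 8/5]
R3 ← R3 + (2/5)·R1: [0, 14/5, -2, -12/5, -8/5]
R4 ← R4 − (3/5)·R1: [0, -56/5, 8, 48/5, 32/5]
R3 ← R3 + R2: [0, 0, 0, 0, 0]
R4 ← R4 − (4)·R2: [0, 0, 0, 0, 0]
2 nonzero rows, so the 4 vectors span a space of dimension 2.
Since 2 < 4, the vectors are linearly dependent.

no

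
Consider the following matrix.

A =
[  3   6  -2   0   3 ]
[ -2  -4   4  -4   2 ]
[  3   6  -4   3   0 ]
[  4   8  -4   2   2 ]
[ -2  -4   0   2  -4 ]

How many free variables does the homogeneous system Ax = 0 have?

3

Row reduce to echelon form.
R2 ← R2 + (2/3)·R1: [0, 0, 8/3, -4, 4]
R3 ← R3 − R1: [0, 0, -2, 3, -3]
R4 ← R4 − (4/3)·R1: [0, 0, -4/3, 2, -2]
R5 ← R5 + (2/3)·R1: [0, 0, -4/3, 2, -2]
R3 ← R3 + (3/4)·R2: [0, 0, 0, 0, 0]
R4 ← R4 + (1/2)·R2: [0, 0, 0, 0, 0]
R5 ← R5 + (1/2)·R2: [0, 0, 0, 0, 0]
2 nonzero rows, so rank(A) = 2.
A has 5 columns; by rank–nullity, nullity = 5 − 2 = 3.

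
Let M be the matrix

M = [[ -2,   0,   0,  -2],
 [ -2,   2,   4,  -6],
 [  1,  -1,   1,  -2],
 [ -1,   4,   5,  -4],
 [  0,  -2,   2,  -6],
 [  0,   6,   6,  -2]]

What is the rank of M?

Row reduce to echelon form.
R2 ← R2 − R1: [0, 2, 4, -4]
R3 ← R3 + (1/2)·R1: [0, -1, 1, -3]
R4 ← R4 − (1/2)·R1: [0, 4, 5, -3]
R3 ← R3 + (1/2)·R2: [0, 0, 3, -5]
R4 ← R4 − (2)·R2: [0, 0, -3, 5]
R5 ← R5 + R2: [0, 0, 6, -10]
R6 ← R6 − (3)·R2: [0, 0, -6, 10]
R4 ← R4 + R3: [0, 0, 0, 0]
R5 ← R5 − (2)·R3: [0, 0, 0, 0]
R6 ← R6 + (2)·R3: [0, 0, 0, 0]
Echelon form has 3 nonzero rows, so rank(M) = 3.

3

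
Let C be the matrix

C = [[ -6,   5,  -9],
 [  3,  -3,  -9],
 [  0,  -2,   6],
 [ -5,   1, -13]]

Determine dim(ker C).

Row reduce to echelon form.
R2 ← R2 + (1/2)·R1: [0, -1/2, -27/2]
R4 ← R4 − (5/6)·R1: [0, -19/6, -11/2]
R3 ← R3 − (4)·R2: [0, 0, 60]
R4 ← R4 − (19/3)·R2: [0, 0, 80]
R4 ← R4 − (4/3)·R3: [0, 0, 0]
3 nonzero rows, so rank(C) = 3.
C has 3 columns; by rank–nullity, nullity = 3 − 3 = 0.

0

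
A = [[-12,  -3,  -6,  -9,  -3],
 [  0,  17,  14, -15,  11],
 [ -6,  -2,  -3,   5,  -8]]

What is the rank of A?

Row reduce to echelon form.
R3 ← R3 − (1/2)·R1: [0, -1/2, 0, 19/2, -13/2]
R3 ← R3 + (1/34)·R2: [0, 0, 7/17, 154/17, -105/17]
Echelon form has 3 nonzero rows, so rank(A) = 3.

3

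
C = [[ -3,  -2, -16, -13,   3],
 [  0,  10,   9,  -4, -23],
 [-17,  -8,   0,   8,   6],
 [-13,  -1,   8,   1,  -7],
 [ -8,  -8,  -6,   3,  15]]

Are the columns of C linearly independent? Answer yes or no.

yes

Row reduce C to echelon form.
R3 ← R3 − (17/3)·R1: [0, 10/3, 272/3, 245/3, -11]
R4 ← R4 − (13/3)·R1: [0, 23/3, 232/3, 172/3, -20]
R5 ← R5 − (8/3)·R1: [0, -8/3, 110/3, 113/3, 7]
R3 ← R3 − (1/3)·R2: [0, 0, 263/3, 83, -10/3]
R4 ← R4 − (23/30)·R2: [0, 0, 2113/30, 302/5, -71/30]
R5 ← R5 + (4/15)·R2: [0, 0, 586/15, 183/5, 13/15]
R4 ← R4 − (2113/2630)·R3: [0, 0, 0, -16527/2630, 819/2630]
R5 ← R5 − (586/1315)·R3: [0, 0, 0, -509/1315, 3093/1315]
R5 ← R5 − (1018/16527)·R4: [0, 0, 0, 0, 1836/787]
5 pivots among 5 columns.
Every column is a pivot column, so the columns are linearly independent.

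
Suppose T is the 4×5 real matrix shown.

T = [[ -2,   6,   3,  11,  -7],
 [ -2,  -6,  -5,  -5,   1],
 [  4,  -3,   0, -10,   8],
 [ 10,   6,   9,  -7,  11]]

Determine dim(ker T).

Row reduce to echelon form.
R2 ← R2 − R1: [0, -12, -8, -16, 8]
R3 ← R3 + (2)·R1: [0, 9, 6, 12, -6]
R4 ← R4 + (5)·R1: [0, 36, 24, 48, -24]
R3 ← R3 + (3/4)·R2: [0, 0, 0, 0, 0]
R4 ← R4 + (3)·R2: [0, 0, 0, 0, 0]
2 nonzero rows, so rank(T) = 2.
T has 5 columns; by rank–nullity, nullity = 5 − 2 = 3.

3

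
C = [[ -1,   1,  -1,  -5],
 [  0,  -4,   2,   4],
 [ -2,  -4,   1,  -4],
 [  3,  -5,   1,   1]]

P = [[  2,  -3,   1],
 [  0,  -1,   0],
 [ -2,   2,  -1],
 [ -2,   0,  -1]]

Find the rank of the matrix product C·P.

2

First compute CP:
[[ 10,   0,   5],
 [-12,   8,  -6],
 [  2,  12,   1],
 [  2,  -2,   1]]
Now row reduce the product.
R2 ← R2 + (6/5)·R1: [0, 8, 0]
R3 ← R3 − (1/5)·R1: [0, 12, 0]
R4 ← R4 − (1/5)·R1: [0, -2, 0]
R3 ← R3 − (3/2)·R2: [0, 0, 0]
R4 ← R4 + (1/4)·R2: [0, 0, 0]
2 nonzero rows, so rank(CP) = 2.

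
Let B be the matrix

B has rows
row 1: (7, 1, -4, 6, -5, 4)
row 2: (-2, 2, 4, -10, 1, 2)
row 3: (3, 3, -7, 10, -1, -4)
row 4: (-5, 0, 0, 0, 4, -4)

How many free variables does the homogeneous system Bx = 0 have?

2

Row reduce to echelon form.
R2 ← R2 + (2/7)·R1: [0, 16/7, 20/7, -58/7, -3/7, 22/7]
R3 ← R3 − (3/7)·R1: [0, 18/7, -37/7, 52/7, 8/7, -40/7]
R4 ← R4 + (5/7)·R1: [0, 5/7, -20/7, 30/7, 3/7, -8/7]
R3 ← R3 − (9/8)·R2: [0, 0, -17/2, 67/4, 13/8, -37/4]
R4 ← R4 − (5/16)·R2: [0, 0, -15/4, 55/8, 9/16, -17/8]
R4 ← R4 − (15/34)·R3: [0, 0, 0, -35/68, -21/136, 133/68]
4 nonzero rows, so rank(B) = 4.
B has 6 columns; by rank–nullity, nullity = 6 − 4 = 2.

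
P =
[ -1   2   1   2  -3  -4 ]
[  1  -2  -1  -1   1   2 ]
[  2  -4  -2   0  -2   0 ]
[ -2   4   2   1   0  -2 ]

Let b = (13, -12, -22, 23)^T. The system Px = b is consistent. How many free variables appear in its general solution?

Row reduce the augmented matrix [P | b].
R2 ← R2 + R1: [0, 0, 0, 1, -2, -2, 1]
R3 ← R3 + (2)·R1: [0, 0, 0, 4, -8, -8, 4]
R4 ← R4 − (2)·R1: [0, 0, 0, -3, 6, 6, -3]
R3 ← R3 − (4)·R2: [0, 0, 0, 0, 0, 0, 0]
R4 ← R4 + (3)·R2: [0, 0, 0, 0, 0, 0, 0]
The echelon form has 2 nonzero rows, and every pivot lies in the first 6 columns, so rank(P) = rank([P|b]) = 2.
The system is consistent.
Free variables = (unknowns) − (rank) = 6 − 2 = 4.

4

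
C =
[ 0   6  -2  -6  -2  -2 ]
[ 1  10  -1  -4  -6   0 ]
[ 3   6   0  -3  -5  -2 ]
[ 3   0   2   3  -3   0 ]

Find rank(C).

Row reduce to echelon form.
Swap R1 ↔ R2
R3 ← R3 − (3)·R1: [0, -24, 3, 9, 13, -2]
R4 ← R4 − (3)·R1: [0, -30, 5, 15, 15, 0]
R3 ← R3 + (4)·R2: [0, 0, -5, -15, 5, -10]
R4 ← R4 + (5)·R2: [0, 0, -5, -15, 5, -10]
R4 ← R4 − R3: [0, 0, 0, 0, 0, 0]
Echelon form has 3 nonzero rows, so rank(C) = 3.

3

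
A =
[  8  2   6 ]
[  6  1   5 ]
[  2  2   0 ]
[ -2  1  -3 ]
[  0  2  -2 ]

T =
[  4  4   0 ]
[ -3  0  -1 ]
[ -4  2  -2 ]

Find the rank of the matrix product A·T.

2

First compute AT:
[[  2,  44, -14],
 [  1,  34, -11],
 [  2,   8,  -2],
 [  1, -14,   5],
 [  2,  -4,   2]]
Now row reduce the product.
R2 ← R2 − (1/2)·R1: [0, 12, -4]
R3 ← R3 − R1: [0, -36, 12]
R4 ← R4 − (1/2)·R1: [0, -36, 12]
R5 ← R5 − R1: [0, -48, 16]
R3 ← R3 + (3)·R2: [0, 0, 0]
R4 ← R4 + (3)·R2: [0, 0, 0]
R5 ← R5 + (4)·R2: [0, 0, 0]
2 nonzero rows, so rank(AT) = 2.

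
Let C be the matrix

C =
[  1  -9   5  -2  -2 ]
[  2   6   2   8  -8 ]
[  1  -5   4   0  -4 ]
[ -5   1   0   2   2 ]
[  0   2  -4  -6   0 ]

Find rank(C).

4

Row reduce to echelon form.
R2 ← R2 − (2)·R1: [0, 24, -8, 12, -4]
R3 ← R3 − R1: [0, 4, -1, 2, -2]
R4 ← R4 + (5)·R1: [0, -44, 25, -8, -8]
R3 ← R3 − (1/6)·R2: [0, 0, 1/3, 0, -4/3]
R4 ← R4 + (11/6)·R2: [0, 0, 31/3, 14, -46/3]
R5 ← R5 − (1/12)·R2: [0, 0, -10/3, -7, 1/3]
R4 ← R4 − (31)·R3: [0, 0, 0, 14, 26]
R5 ← R5 + (10)·R3: [0, 0, 0, -7, -13]
R5 ← R5 + (1/2)·R4: [0, 0, 0, 0, 0]
Echelon form has 4 nonzero rows, so rank(C) = 4.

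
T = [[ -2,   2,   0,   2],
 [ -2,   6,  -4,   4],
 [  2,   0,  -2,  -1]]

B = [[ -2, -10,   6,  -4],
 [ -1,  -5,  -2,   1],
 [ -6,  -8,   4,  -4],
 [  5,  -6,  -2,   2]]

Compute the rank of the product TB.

2

First compute TB:
[[ 12,  -2, -20,  14],
 [ 42,  -2, -48,  38],
 [  3,   2,   6,  -2]]
Now row reduce the product.
R2 ← R2 − (7/2)·R1: [0, 5, 22, -11]
R3 ← R3 − (1/4)·R1: [0, 5/2, 11, -11/2]
R3 ← R3 − (1/2)·R2: [0, 0, 0, 0]
2 nonzero rows, so rank(TB) = 2.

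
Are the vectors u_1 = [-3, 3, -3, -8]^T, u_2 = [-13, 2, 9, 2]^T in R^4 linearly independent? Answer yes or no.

yes

Form the matrix with these vectors as rows and row reduce.
R2 ← R2 − (13/3)·R1: [0, -11, 22, 110/3]
2 nonzero rows, so the 2 vectors span a space of dimension 2.
Since 2 = 2, the vectors are linearly independent.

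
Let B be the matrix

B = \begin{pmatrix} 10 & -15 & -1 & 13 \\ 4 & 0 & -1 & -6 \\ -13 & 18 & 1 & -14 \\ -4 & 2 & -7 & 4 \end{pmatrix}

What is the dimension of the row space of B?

Row reduce to echelon form.
R2 ← R2 − (2/5)·R1: [0, 6, -3/5, -56/5]
R3 ← R3 + (13/10)·R1: [0, -3/2, -3/10, 29/10]
R4 ← R4 + (2/5)·R1: [0, -4, -37/5, 46/5]
R3 ← R3 + (1/4)·R2: [0, 0, -9/20, 1/10]
R4 ← R4 + (2/3)·R2: [0, 0, -39/5, 26/15]
R4 ← R4 − (52/3)·R3: [0, 0, 0, 0]
Echelon form has 3 nonzero rows, so rank(B) = 3.
The row space has dimension equal to the rank: 3.

3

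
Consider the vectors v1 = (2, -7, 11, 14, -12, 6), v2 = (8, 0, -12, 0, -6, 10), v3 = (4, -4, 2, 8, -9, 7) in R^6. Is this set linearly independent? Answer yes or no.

no

Form the matrix with these vectors as rows and row reduce.
R2 ← R2 − (4)·R1: [0, 28, -56, -56, 42, -14]
R3 ← R3 − (2)·R1: [0, 10, -20, -20, 15, -5]
R3 ← R3 − (5/14)·R2: [0, 0, 0, 0, 0, 0]
2 nonzero rows, so the 3 vectors span a space of dimension 2.
Since 2 < 3, the vectors are linearly dependent.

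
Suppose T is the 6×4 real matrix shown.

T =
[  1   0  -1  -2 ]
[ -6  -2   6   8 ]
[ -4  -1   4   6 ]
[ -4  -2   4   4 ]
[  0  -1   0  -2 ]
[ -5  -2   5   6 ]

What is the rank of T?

Row reduce to echelon form.
R2 ← R2 + (6)·R1: [0, -2, 0, -4]
R3 ← R3 + (4)·R1: [0, -1, 0, -2]
R4 ← R4 + (4)·R1: [0, -2, 0, -4]
R6 ← R6 + (5)·R1: [0, -2, 0, -4]
R3 ← R3 − (1/2)·R2: [0, 0, 0, 0]
R4 ← R4 − R2: [0, 0, 0, 0]
R5 ← R5 − (1/2)·R2: [0, 0, 0, 0]
R6 ← R6 − R2: [0, 0, 0, 0]
Echelon form has 2 nonzero rows, so rank(T) = 2.

2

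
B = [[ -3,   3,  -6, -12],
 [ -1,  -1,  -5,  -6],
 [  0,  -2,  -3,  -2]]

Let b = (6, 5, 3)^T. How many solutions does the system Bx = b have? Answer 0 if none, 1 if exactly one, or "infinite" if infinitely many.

infinite

Row reduce the augmented matrix [B | b].
R2 ← R2 − (1/3)·R1: [0, -2, -3, -2, 3]
R3 ← R3 − R2: [0, 0, 0, 0, 0]
The echelon form has 2 nonzero rows, and every pivot lies in the first 4 columns, so rank(B) = rank([B|b]) = 2.
The system is consistent.
rank = 2 < 4 unknowns, so there are infinitely many solutions.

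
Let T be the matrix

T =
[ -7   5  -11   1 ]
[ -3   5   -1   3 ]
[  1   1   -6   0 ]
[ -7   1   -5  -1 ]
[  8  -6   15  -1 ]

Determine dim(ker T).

Row reduce to echelon form.
R2 ← R2 − (3/7)·R1: [0, 20/7, 26/7, 18/7]
R3 ← R3 + (1/7)·R1: [0, 12/7, -53/7, 1/7]
R4 ← R4 − R1: [0, -4, 6, -2]
R5 ← R5 + (8/7)·R1: [0, -2/7, 17/7, 1/7]
R3 ← R3 − (3/5)·R2: [0, 0, -49/5, -7/5]
R4 ← R4 + (7/5)·R2: [0, 0, 56/5, 8/5]
R5 ← R5 + (1/10)·R2: [0, 0, 14/5, 2/5]
R4 ← R4 + (8/7)·R3: [0, 0, 0, 0]
R5 ← R5 + (2/7)·R3: [0, 0, 0, 0]
3 nonzero rows, so rank(T) = 3.
T has 4 columns; by rank–nullity, nullity = 4 − 3 = 1.

1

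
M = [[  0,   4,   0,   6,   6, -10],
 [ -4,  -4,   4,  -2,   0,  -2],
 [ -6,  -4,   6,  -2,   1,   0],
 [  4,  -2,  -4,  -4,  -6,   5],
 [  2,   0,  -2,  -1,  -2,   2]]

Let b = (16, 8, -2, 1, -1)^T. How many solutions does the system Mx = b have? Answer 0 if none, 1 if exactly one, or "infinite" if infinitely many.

Row reduce the augmented matrix [M | b].
Swap R1 ↔ R2
R3 ← R3 − (3/2)·R1: [0, 2, 0, 1, 1, 3, -14]
R4 ← R4 + R1: [0, -6, 0, -6, -6, 3, 9]
R5 ← R5 + (1/2)·R1: [0, -2, 0, -2, -2, 1, 3]
R3 ← R3 − (1/2)·R2: [0, 0, 0, -2, -2, 8, -22]
R4 ← R4 + (3/2)·R2: [0, 0, 0, 3, 3, -12, 33]
R5 ← R5 + (1/2)·R2: [0, 0, 0, 1, 1, -4, 11]
R4 ← R4 + (3/2)·R3: [0, 0, 0, 0, 0, 0, 0]
R5 ← R5 + (1/2)·R3: [0, 0, 0, 0, 0, 0, 0]
The echelon form has 3 nonzero rows, and every pivot lies in the first 6 columns, so rank(M) = rank([M|b]) = 3.
The system is consistent.
rank = 3 < 6 unknowns, so there are infinitely many solutions.

infinite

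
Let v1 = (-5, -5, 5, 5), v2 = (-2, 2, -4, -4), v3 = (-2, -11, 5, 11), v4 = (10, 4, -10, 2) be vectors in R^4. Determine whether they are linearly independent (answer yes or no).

Form the matrix with these vectors as rows and row reduce.
R2 ← R2 − (2/5)·R1: [0, 4, -6, -6]
R3 ← R3 − (2/5)·R1: [0, -9, 3, 9]
R4 ← R4 + (2)·R1: [0, -6, 0, 12]
R3 ← R3 + (9/4)·R2: [0, 0, -21/2, -9/2]
R4 ← R4 + (3/2)·R2: [0, 0, -9, 3]
R4 ← R4 − (6/7)·R3: [0, 0, 0, 48/7]
4 nonzero rows, so the 4 vectors span a space of dimension 4.
Since 4 = 4, the vectors are linearly independent.

yes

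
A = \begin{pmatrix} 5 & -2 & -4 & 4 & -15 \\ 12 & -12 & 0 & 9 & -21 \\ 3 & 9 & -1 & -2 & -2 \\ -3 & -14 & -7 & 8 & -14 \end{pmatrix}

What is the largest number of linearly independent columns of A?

4

Row reduce to echelon form.
R2 ← R2 − (12/5)·R1: [0, -36/5, 48/5, -3/5, 15]
R3 ← R3 − (3/5)·R1: [0, 51/5, 7/5, -22/5, 7]
R4 ← R4 + (3/5)·R1: [0, -76/5, -47/5, 52/5, -23]
R3 ← R3 + (17/12)·R2: [0, 0, 15, -21/4, 113/4]
R4 ← R4 − (19/9)·R2: [0, 0, -89/3, 35/3, -164/3]
R4 ← R4 + (89/45)·R3: [0, 0, 0, 77/60, 217/180]
Echelon form has 4 nonzero rows, so rank(A) = 4.
The rank gives the maximum number of linearly independent columns: 4.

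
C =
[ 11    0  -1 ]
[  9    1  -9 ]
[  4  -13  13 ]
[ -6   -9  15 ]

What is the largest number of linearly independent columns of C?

Row reduce to echelon form.
R2 ← R2 − (9/11)·R1: [0, 1, -90/11]
R3 ← R3 − (4/11)·R1: [0, -13, 147/11]
R4 ← R4 + (6/11)·R1: [0, -9, 159/11]
R3 ← R3 + (13)·R2: [0, 0, -93]
R4 ← R4 + (9)·R2: [0, 0, -651/11]
R4 ← R4 − (7/11)·R3: [0, 0, 0]
Echelon form has 3 nonzero rows, so rank(C) = 3.
The rank gives the maximum number of linearly independent columns: 3.

3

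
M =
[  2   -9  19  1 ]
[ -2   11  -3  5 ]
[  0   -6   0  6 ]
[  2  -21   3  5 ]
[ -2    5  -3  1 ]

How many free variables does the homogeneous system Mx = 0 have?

Row reduce to echelon form.
R2 ← R2 + R1: [0, 2, 16, 6]
R4 ← R4 − R1: [0, -12, -16, 4]
R5 ← R5 + R1: [0, -4, 16, 2]
R3 ← R3 + (3)·R2: [0, 0, 48, 24]
R4 ← R4 + (6)·R2: [0, 0, 80, 40]
R5 ← R5 + (2)·R2: [0, 0, 48, 14]
R4 ← R4 − (5/3)·R3: [0, 0, 0, 0]
R5 ← R5 − R3: [0, 0, 0, -10]
Swap R4 ↔ R5
4 nonzero rows, so rank(M) = 4.
M has 4 columns; by rank–nullity, nullity = 4 − 4 = 0.

0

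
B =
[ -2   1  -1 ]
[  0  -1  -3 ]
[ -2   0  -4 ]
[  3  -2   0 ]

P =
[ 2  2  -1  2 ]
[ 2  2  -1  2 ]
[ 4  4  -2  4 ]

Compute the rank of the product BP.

1

First compute BP:
[[ -6,  -6,   3,  -6],
 [-14, -14,   7, -14],
 [-20, -20,  10, -20],
 [  2,   2,  -1,   2]]
Now row reduce the product.
R2 ← R2 − (7/3)·R1: [0, 0, 0, 0]
R3 ← R3 − (10/3)·R1: [0, 0, 0, 0]
R4 ← R4 + (1/3)·R1: [0, 0, 0, 0]
1 nonzero row, so rank(BP) = 1.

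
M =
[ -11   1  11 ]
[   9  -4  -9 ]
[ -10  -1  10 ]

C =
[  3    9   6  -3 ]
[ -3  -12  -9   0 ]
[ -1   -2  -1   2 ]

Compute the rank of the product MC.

First compute MC:
[[-47, -133, -86,  55],
 [ 48, 147,  99, -45],
 [-37, -98, -61,  50]]
Now row reduce the product.
R2 ← R2 + (48/47)·R1: [0, 525/47, 525/47, 525/47]
R3 ← R3 − (37/47)·R1: [0, 315/47, 315/47, 315/47]
R3 ← R3 − (3/5)·R2: [0, 0, 0, 0]
2 nonzero rows, so rank(MC) = 2.

2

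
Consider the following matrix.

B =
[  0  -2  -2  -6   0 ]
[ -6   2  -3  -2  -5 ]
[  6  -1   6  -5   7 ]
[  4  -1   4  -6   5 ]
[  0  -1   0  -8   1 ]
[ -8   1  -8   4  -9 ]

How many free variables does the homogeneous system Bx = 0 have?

Row reduce to echelon form.
Swap R1 ↔ R2
R3 ← R3 + R1: [0, 1, 3, -7, 2]
R4 ← R4 + (2/3)·R1: [0, 1/3, 2, -22/3, 5/3]
R6 ← R6 − (4/3)·R1: [0, -5/3, -4, 20/3, -7/3]
R3 ← R3 + (1/2)·R2: [0, 0, 2, -10, 2]
R4 ← R4 + (1/6)·R2: [0, 0, 5/3, -25/3, 5/3]
R5 ← R5 − (1/2)·R2: [0, 0, 1, -5, 1]
R6 ← R6 − (5/6)·R2: [0, 0, -7/3, 35/3, -7/3]
R4 ← R4 − (5/6)·R3: [0, 0, 0, 0, 0]
R5 ← R5 − (1/2)·R3: [0, 0, 0, 0, 0]
R6 ← R6 + (7/6)·R3: [0, 0, 0, 0, 0]
3 nonzero rows, so rank(B) = 3.
B has 5 columns; by rank–nullity, nullity = 5 − 3 = 2.

2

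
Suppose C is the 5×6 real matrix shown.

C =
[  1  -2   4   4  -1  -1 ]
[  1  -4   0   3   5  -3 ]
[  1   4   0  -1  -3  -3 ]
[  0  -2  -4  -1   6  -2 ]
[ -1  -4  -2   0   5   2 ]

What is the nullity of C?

3

Row reduce to echelon form.
R2 ← R2 − R1: [0, -2, -4, -1, 6, -2]
R3 ← R3 − R1: [0, 6, -4, -5, -2, -2]
R5 ← R5 + R1: [0, -6, 2, 4, 4, 1]
R3 ← R3 + (3)·R2: [0, 0, -16, -8, 16, -8]
R4 ← R4 − R2: [0, 0, 0, 0, 0, 0]
R5 ← R5 − (3)·R2: [0, 0, 14, 7, -14, 7]
R5 ← R5 + (7/8)·R3: [0, 0, 0, 0, 0, 0]
3 nonzero rows, so rank(C) = 3.
C has 6 columns; by rank–nullity, nullity = 6 − 3 = 3.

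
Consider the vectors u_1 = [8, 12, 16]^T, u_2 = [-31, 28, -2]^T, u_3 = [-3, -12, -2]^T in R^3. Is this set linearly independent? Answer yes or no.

yes

Form the matrix with these vectors as rows and row reduce.
R2 ← R2 + (31/8)·R1: [0, 149/2, 60]
R3 ← R3 + (3/8)·R1: [0, -15/2, 4]
R3 ← R3 + (15/149)·R2: [0, 0, 1496/149]
3 nonzero rows, so the 3 vectors span a space of dimension 3.
Since 3 = 3, the vectors are linearly independent.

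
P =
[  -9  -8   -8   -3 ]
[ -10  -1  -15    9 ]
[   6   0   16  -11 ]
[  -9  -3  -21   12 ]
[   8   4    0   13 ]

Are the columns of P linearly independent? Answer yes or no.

yes

Row reduce P to echelon form.
R2 ← R2 − (10/9)·R1: [0, 71/9, -55/9, 37/3]
R3 ← R3 + (2/3)·R1: [0, -16/3, 32/3, -13]
R4 ← R4 − R1: [0, 5, -13, 15]
R5 ← R5 + (8/9)·R1: [0, -28/9, -64/9, 31/3]
R3 ← R3 + (48/71)·R2: [0, 0, 464/71, -331/71]
R4 ← R4 − (45/71)·R2: [0, 0, -648/71, 510/71]
R5 ← R5 + (28/71)·R2: [0, 0, -676/71, 1079/71]
R4 ← R4 + (81/58)·R3: [0, 0, 0, 39/58]
R5 ← R5 + (169/116)·R3: [0, 0, 0, 975/116]
R5 ← R5 − (25/2)·R4: [0, 0, 0, 0]
4 pivots among 4 columns.
Every column is a pivot column, so the columns are linearly independent.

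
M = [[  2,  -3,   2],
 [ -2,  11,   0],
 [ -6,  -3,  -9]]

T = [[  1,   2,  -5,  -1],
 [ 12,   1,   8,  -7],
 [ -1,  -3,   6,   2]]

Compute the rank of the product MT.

First compute MT:
[[-36,  -5, -22,  23],
 [130,   7,  98, -75],
 [-33,  12, -48,   9]]
Now row reduce the product.
R2 ← R2 + (65/18)·R1: [0, -199/18, 167/9, 145/18]
R3 ← R3 − (11/12)·R1: [0, 199/12, -167/6, -145/12]
R3 ← R3 + (3/2)·R2: [0, 0, 0, 0]
2 nonzero rows, so rank(MT) = 2.

2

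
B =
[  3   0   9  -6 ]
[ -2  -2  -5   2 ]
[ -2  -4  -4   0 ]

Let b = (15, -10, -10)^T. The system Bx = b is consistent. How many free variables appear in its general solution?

2

Row reduce the augmented matrix [B | b].
R2 ← R2 + (2/3)·R1: [0, -2, 1, -2, 0]
R3 ← R3 + (2/3)·R1: [0, -4, 2, -4, 0]
R3 ← R3 − (2)·R2: [0, 0, 0, 0, 0]
The echelon form has 2 nonzero rows, and every pivot lies in the first 4 columns, so rank(B) = rank([B|b]) = 2.
The system is consistent.
Free variables = (unknowns) − (rank) = 4 − 2 = 2.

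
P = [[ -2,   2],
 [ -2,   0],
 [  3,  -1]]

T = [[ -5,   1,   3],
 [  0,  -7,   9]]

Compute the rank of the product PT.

First compute PT:
[[ 10, -16,  12],
 [ 10,  -2,  -6],
 [-15,  10,   0]]
Now row reduce the product.
R2 ← R2 − R1: [0, 14, -18]
R3 ← R3 + (3/2)·R1: [0, -14, 18]
R3 ← R3 + R2: [0, 0, 0]
2 nonzero rows, so rank(PT) = 2.

2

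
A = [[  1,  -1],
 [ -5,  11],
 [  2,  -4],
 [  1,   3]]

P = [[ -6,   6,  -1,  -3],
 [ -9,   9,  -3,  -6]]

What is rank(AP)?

2

First compute AP:
[[  3,  -3,   2,   3],
 [-69,  69, -28, -51],
 [ 24, -24,  10,  18],
 [-33,  33, -10, -21]]
Now row reduce the product.
R2 ← R2 + (23)·R1: [0, 0, 18, 18]
R3 ← R3 − (8)·R1: [0, 0, -6, -6]
R4 ← R4 + (11)·R1: [0, 0, 12, 12]
R3 ← R3 + (1/3)·R2: [0, 0, 0, 0]
R4 ← R4 − (2/3)·R2: [0, 0, 0, 0]
2 nonzero rows, so rank(AP) = 2.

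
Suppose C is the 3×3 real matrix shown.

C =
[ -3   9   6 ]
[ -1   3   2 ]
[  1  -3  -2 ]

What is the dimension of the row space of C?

Row reduce to echelon form.
R2 ← R2 − (1/3)·R1: [0, 0, 0]
R3 ← R3 + (1/3)·R1: [0, 0, 0]
Echelon form has 1 nonzero row, so rank(C) = 1.
The row space has dimension equal to the rank: 1.

1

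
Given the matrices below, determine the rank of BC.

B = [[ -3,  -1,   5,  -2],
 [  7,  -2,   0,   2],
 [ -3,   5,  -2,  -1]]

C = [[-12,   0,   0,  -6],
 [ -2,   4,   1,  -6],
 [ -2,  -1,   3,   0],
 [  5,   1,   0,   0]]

First compute BC:
[[ 18, -11,  14,  24],
 [-70,  -6,  -2, -30],
 [ 25,  21,  -1, -12]]
Now row reduce the product.
R2 ← R2 + (35/9)·R1: [0, -439/9, 472/9, 190/3]
R3 ← R3 − (25/18)·R1: [0, 653/18, -184/9, -136/3]
R3 ← R3 + (653/878)·R2: [0, 0, 8148/439, 777/439]
3 nonzero rows, so rank(BC) = 3.

3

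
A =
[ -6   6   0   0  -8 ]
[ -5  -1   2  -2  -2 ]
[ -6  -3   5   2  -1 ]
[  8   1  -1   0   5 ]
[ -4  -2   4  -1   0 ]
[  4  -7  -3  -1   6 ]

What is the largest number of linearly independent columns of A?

Row reduce to echelon form.
R2 ← R2 − (5/6)·R1: [0, -6, 2, -2, 14/3]
R3 ← R3 − R1: [0, -9, 5, 2, 7]
R4 ← R4 + (4/3)·R1: [0, 9, -1, 0, -17/3]
R5 ← R5 − (2/3)·R1: [0, -6, 4, -1, 16/3]
R6 ← R6 + (2/3)·R1: [0, -3, -3, -1, 2/3]
R3 ← R3 − (3/2)·R2: [0, 0, 2, 5, 0]
R4 ← R4 + (3/2)·R2: [0, 0, 2, -3, 4/3]
R5 ← R5 − R2: [0, 0, 2, 1, 2/3]
R6 ← R6 − (1/2)·R2: [0, 0, -4, 0, -5/3]
R4 ← R4 − R3: [0, 0, 0, -8, 4/3]
R5 ← R5 − R3: [0, 0, 0, -4, 2/3]
R6 ← R6 + (2)·R3: [0, 0, 0, 10, -5/3]
R5 ← R5 − (1/2)·R4: [0, 0, 0, 0, 0]
R6 ← R6 + (5/4)·R4: [0, 0, 0, 0, 0]
Echelon form has 4 nonzero rows, so rank(A) = 4.
The rank gives the maximum number of linearly independent columns: 4.

4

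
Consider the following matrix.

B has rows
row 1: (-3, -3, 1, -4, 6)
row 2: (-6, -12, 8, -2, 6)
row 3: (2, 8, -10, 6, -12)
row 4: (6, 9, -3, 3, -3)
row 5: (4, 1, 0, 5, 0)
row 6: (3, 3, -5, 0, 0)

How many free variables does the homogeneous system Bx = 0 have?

0

Row reduce to echelon form.
R2 ← R2 − (2)·R1: [0, -6, 6, 6, -6]
R3 ← R3 + (2/3)·R1: [0, 6, -28/3, 10/3, -8]
R4 ← R4 + (2)·R1: [0, 3, -1, -5, 9]
R5 ← R5 + (4/3)·R1: [0, -3, 4/3, -1/3, 8]
R6 ← R6 + R1: [0, 0, -4, -4, 6]
R3 ← R3 + R2: [0, 0, -10/3, 28/3, -14]
R4 ← R4 + (1/2)·R2: [0, 0, 2, -2, 6]
R5 ← R5 − (1/2)·R2: [0, 0, -5/3, -10/3, 11]
R4 ← R4 + (3/5)·R3: [0, 0, 0, 18/5, -12/5]
R5 ← R5 − (1/2)·R3: [0, 0, 0, -8, 18]
R6 ← R6 − (6/5)·R3: [0, 0, 0, -76/5, 114/5]
R5 ← R5 + (20/9)·R4: [0, 0, 0, 0, 38/3]
R6 ← R6 + (38/9)·R4: [0, 0, 0, 0, 38/3]
R6 ← R6 − R5: [0, 0, 0, 0, 0]
5 nonzero rows, so rank(B) = 5.
B has 5 columns; by rank–nullity, nullity = 5 − 5 = 0.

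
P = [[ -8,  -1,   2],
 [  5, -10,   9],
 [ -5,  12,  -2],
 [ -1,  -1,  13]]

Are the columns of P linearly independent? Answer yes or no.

Row reduce P to echelon form.
R2 ← R2 + (5/8)·R1: [0, -85/8, 41/4]
R3 ← R3 − (5/8)·R1: [0, 101/8, -13/4]
R4 ← R4 − (1/8)·R1: [0, -7/8, 51/4]
R3 ← R3 + (101/85)·R2: [0, 0, 759/85]
R4 ← R4 − (7/85)·R2: [0, 0, 1012/85]
R4 ← R4 − (4/3)·R3: [0, 0, 0]
3 pivots among 3 columns.
Every column is a pivot column, so the columns are linearly independent.

yes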